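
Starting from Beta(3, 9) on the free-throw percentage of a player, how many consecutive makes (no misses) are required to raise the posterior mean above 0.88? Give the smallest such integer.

After k makes and 0 misses the posterior is Beta(3+k, 9), with mean (3+k)/(3+9+k).
Set (3+k)/(12+k) > 0.88 and solve: k > (0.88·12 − 3)/(1 − 0.88) = 63.000.
The smallest integer exceeding 63.000 is 64.

k = 64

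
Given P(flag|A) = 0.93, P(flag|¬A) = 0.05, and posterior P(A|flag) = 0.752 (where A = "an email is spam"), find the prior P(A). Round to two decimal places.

Bayes' rule in odds form gives O(A|E) = O(A)·[P(E|A)/P(E|¬A)], hence O(A) = O(A|E)/LR.
Posterior odds = 0.752/(1−0.752) = 3.0323. LR = 0.93/0.05 = 18.6000.
Prior odds = 3.0323/18.6000 = 0.1630, so P(A) = 0.1630/(1+0.1630) ≈ 0.14.

P(A) = 0.14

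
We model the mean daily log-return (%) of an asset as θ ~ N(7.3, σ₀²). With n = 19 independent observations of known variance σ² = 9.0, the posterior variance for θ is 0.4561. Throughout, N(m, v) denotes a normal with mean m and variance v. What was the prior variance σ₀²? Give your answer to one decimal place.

σ₀² = 12.3

Posterior precision equals prior precision plus data precision: 1/σ_n² = 1/σ₀² + n/σ².
So 1/σ₀² = 1/0.4561 − 19/9.0 = 2.192502 − 2.111111 = 0.081391.
Hence σ₀² = 1/0.081391 ≈ 12.3.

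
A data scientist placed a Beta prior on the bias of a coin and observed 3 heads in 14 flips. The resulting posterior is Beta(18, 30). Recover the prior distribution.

Beta(15, 19)

A Beta(α, β) prior with s successes and f failures in binomial data gives a Beta(α+s, β+f) posterior.
Subtract the data counts: 18−3=15, 30−11=19.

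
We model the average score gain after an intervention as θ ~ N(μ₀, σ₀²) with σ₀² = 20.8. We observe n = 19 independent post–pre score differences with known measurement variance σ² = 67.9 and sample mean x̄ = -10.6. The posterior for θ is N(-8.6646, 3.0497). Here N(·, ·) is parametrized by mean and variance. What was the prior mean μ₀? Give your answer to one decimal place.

With known observation variance, the Normal–Normal posterior has precision τ_n = τ₀ + n/σ² and mean μ_n = (τ₀μ₀ + (n/σ²)x̄)/τ_n.
Here τ₀ = 1/20.8 = 0.048077 and τ_data = 19/67.9 = 0.279823, so τ_n = 0.327900.
Rearranging for μ₀: μ₀ = (μ_n·τ_n − τ_data·x̄)/τ₀ = (-8.6646·0.327900 − 0.279823·-10.6) / 0.048077 = 0.125001/0.048077 ≈ 2.6.

μ₀ = 2.6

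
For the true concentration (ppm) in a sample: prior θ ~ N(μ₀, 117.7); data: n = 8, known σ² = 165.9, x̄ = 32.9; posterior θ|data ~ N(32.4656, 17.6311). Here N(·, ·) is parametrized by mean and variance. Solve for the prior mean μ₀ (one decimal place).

With known observation variance, the Normal–Normal posterior has precision τ_n = τ₀ + n/σ² and mean μ_n = (τ₀μ₀ + (n/σ²)x̄)/τ_n.
Here τ₀ = 1/117.7 = 0.008496 and τ_data = 8/165.9 = 0.048222, so τ_n = 0.056718.
Rearranging for μ₀: μ₀ = (μ_n·τ_n − τ_data·x̄)/τ₀ = (32.4656·0.056718 − 0.048222·32.9) / 0.008496 = 0.254880/0.008496 ≈ 30.0.

μ₀ = 30.0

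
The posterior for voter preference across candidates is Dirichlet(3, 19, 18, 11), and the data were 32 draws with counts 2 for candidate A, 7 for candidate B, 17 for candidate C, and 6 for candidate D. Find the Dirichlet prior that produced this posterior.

Dirichlet(1, 12, 1, 5)

For a Dirichlet(α) prior with multinomial counts c, the posterior is Dirichlet(α + c) componentwise.
Subtract each count from the matching posterior parameter: 3−2=1, 19−7=12, 18−17=1, 11−6=5.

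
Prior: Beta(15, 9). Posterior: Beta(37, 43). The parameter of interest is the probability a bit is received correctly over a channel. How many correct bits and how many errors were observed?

Under Beta–binomial conjugacy the posterior parameters are (α+s, β+f).
So s = 37 − 15 = 22 and f = 43 − 9 = 34.

22 correct bits and 34 errors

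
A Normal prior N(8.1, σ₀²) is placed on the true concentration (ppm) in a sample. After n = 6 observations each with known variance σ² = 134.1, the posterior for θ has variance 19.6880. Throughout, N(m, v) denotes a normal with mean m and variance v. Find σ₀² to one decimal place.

For the Normal–Normal model with known σ², precisions add: τ_n = τ₀ + n/σ².
So 1/σ₀² = 1/19.6880 − 6/134.1 = 0.050792 − 0.044743 = 0.006049.
Hence σ₀² = 1/0.006049 ≈ 165.3.

σ₀² = 165.3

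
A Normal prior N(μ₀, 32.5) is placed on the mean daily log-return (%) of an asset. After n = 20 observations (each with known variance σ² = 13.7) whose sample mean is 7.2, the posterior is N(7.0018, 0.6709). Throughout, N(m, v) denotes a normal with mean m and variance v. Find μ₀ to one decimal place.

With known observation variance, the Normal–Normal posterior has precision τ_n = τ₀ + n/σ² and mean μ_n = (τ₀μ₀ + (n/σ²)x̄)/τ_n.
Here τ₀ = 1/32.5 = 0.030769 and τ_data = 20/13.7 = 1.459854, so τ_n = 1.490623.
Rearranging for μ₀: μ₀ = (μ_n·τ_n − τ_data·x̄)/τ₀ = (7.0018·1.490623 − 1.459854·7.2) / 0.030769 = -0.073905/0.030769 ≈ -2.4.

μ₀ = -2.4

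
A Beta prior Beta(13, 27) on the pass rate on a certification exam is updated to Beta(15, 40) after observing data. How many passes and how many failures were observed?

Beta is conjugate to the binomial likelihood: posterior = Beta(α+s, β+f).
Match parameters: s=15−13=2, f=40−27=13.

2 passes and 13 failures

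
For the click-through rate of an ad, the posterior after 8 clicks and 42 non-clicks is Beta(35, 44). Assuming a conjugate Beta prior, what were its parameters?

Beta(27, 2)

A Beta(α, β) prior with s successes and f failures in binomial data gives a Beta(α+s, β+f) posterior.
So α = 35 − 8 = 27 and β = 44 − 42 = 2.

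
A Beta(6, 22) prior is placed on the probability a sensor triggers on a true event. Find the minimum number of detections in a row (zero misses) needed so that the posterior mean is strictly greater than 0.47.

k = 14

After k detections and 0 misses the posterior is Beta(6+k, 22), with mean (6+k)/(6+22+k).
Set (6+k)/(28+k) > 0.47 and solve: k > (0.47·28 − 6)/(1 − 0.47) = 13.509.
The smallest integer exceeding 13.509 is 14.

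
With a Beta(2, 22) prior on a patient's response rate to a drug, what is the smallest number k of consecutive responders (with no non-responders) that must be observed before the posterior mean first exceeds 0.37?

After k responders and 0 non-responders the posterior is Beta(2+k, 22), with mean (2+k)/(2+22+k).
Set (2+k)/(24+k) > 0.37 and solve: k > (0.37·24 − 2)/(1 − 0.37) = 10.921.
The smallest integer exceeding 10.921 is 11, and checking k=11: (13)/(35) = 0.3714 > 0.37.

k = 11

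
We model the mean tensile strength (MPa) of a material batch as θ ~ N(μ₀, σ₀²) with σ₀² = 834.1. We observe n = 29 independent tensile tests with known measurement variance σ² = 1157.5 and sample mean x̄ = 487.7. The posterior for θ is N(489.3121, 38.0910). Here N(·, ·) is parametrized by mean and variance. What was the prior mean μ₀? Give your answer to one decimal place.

μ₀ = 523.0

With known observation variance, the Normal–Normal posterior has precision τ_n = τ₀ + n/σ² and mean μ_n = (τ₀μ₀ + (n/σ²)x̄)/τ_n.
Here τ₀ = 1/834.1 = 0.001199 and τ_data = 29/1157.5 = 0.025054, so τ_n = 0.026253.
Rearranging for μ₀: μ₀ = (μ_n·τ_n − τ_data·x̄)/τ₀ = (489.3121·0.026253 − 0.025054·487.7) / 0.001199 = 0.627075/0.001199 ≈ 523.0.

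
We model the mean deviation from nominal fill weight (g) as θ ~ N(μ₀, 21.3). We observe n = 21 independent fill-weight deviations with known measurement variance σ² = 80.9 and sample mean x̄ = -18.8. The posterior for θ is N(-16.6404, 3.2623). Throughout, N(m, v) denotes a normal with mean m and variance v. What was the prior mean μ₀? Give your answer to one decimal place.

The posterior mean is a precision-weighted average: μ_n = (τ₀μ₀ + τ_data·x̄)/(τ₀+τ_data), with τ₀=1/σ₀² and τ_data=n/σ².
Here τ₀ = 1/21.3 = 0.046948 and τ_data = 21/80.9 = 0.259580, so τ_n = 0.306528.
Rearranging for μ₀: μ₀ = (μ_n·τ_n − τ_data·x̄)/τ₀ = (-16.6404·0.306528 − 0.259580·-18.8) / 0.046948 = -0.220645/0.046948 ≈ -4.7.

μ₀ = -4.7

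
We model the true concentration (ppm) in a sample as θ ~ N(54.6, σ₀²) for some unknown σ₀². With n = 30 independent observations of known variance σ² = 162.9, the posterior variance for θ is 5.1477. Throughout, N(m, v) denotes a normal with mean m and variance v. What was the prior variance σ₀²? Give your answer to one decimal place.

σ₀² = 99.0

For the Normal–Normal model with known σ², precisions add: τ_n = τ₀ + n/σ².
So 1/σ₀² = 1/5.1477 − 30/162.9 = 0.194262 − 0.184162 = 0.010100.
Hence σ₀² = 1/0.010100 ≈ 99.0.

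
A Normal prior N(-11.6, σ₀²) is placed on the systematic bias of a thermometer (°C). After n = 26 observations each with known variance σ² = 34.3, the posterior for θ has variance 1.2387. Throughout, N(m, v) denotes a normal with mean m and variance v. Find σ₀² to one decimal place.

σ₀² = 20.3

Posterior precision equals prior precision plus data precision: 1/σ_n² = 1/σ₀² + n/σ².
So 1/σ₀² = 1/1.2387 − 26/34.3 = 0.807298 − 0.758017 = 0.049281.
Hence σ₀² = 1/0.049281 ≈ 20.3.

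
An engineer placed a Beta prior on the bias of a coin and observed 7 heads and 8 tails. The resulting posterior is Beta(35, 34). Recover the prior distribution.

Beta is conjugate to the binomial likelihood: posterior = Beta(a+s, b+f).
So a = 35 − 7 = 28 and b = 34 − 8 = 26.

Beta(28, 26)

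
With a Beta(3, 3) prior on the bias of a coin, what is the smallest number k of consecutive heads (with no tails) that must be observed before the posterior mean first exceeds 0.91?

k = 28

After k heads and 0 tails the posterior is Beta(3+k, 3), with mean (3+k)/(3+3+k).
Set (3+k)/(6+k) > 0.91 and solve: k > (0.91·6 − 3)/(1 − 0.91) = 27.333.
The smallest integer exceeding 27.333 is 28, and checking k=28: (31)/(34) = 0.9118 > 0.91.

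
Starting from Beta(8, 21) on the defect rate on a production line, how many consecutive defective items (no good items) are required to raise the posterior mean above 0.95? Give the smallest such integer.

k = 392

After k defective items and 0 good items the posterior is Beta(8+k, 21), with mean (8+k)/(8+21+k).
Set (8+k)/(29+k) > 0.95 and solve: k > (0.95·29 − 8)/(1 − 0.95) = 391.000.
The smallest integer exceeding 391.000 is 392.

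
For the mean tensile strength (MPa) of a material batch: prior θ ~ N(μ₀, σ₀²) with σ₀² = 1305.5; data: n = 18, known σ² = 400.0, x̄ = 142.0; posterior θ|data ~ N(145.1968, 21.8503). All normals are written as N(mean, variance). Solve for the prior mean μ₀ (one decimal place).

With known observation variance, the Normal–Normal posterior has precision τ_n = τ₀ + n/σ² and mean μ_n = (τ₀μ₀ + (n/σ²)x̄)/τ_n.
Here τ₀ = 1/1305.5 = 0.000766 and τ_data = 18/400.0 = 0.045000, so τ_n = 0.045766.
Rearranging for μ₀: μ₀ = (μ_n·τ_n − τ_data·x̄)/τ₀ = (145.1968·0.045766 − 0.045000·142.0) / 0.000766 = 0.255077/0.000766 ≈ 333.0.

μ₀ = 333.0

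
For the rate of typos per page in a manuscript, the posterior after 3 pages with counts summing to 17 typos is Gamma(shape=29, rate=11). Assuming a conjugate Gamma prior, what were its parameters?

Gamma–Poisson conjugacy: posterior shape = α + Σxᵢ, posterior rate = β + n.
So α = 29 − 17 = 12 and β = 11 − 3 = 8.

Gamma(shape=12, rate=8)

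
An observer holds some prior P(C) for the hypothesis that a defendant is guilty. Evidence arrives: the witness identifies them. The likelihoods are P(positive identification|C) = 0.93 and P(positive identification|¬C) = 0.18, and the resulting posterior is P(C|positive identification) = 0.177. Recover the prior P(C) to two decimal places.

P(C) = 0.04

In odds form, posterior odds = prior odds × likelihood ratio, so prior odds = posterior odds ÷ LR.
Posterior odds = 0.177/(1−0.177) = 0.2151. LR = 0.93/0.18 = 5.1667.
Prior odds = 0.2151/5.1667 = 0.0416, so P(C) = 0.0416/(1+0.0416) ≈ 0.04.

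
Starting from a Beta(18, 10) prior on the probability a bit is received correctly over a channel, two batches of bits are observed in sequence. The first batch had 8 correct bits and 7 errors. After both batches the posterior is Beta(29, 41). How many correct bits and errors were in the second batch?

Sequential conjugate updates are equivalent to a single update on the pooled data, so total successes = posterior α − prior α and total failures = posterior β − prior β.
Total across both batches: 29−18=11 correct bits, 41−10=31 errors.
Subtract the first batch: 11−8=3 correct bits and 31−7=24 errors.

3 correct bits and 24 errors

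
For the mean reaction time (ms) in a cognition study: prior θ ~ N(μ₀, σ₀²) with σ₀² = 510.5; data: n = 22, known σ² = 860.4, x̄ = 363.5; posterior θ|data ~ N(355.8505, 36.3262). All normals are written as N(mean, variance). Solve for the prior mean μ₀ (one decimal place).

The posterior mean is a precision-weighted average: μ_n = (τ₀μ₀ + τ_data·x̄)/(τ₀+τ_data), with τ₀=1/σ₀² and τ_data=n/σ².
Here τ₀ = 1/510.5 = 0.001959 and τ_data = 22/860.4 = 0.025570, so τ_n = 0.027529.
Rearranging for μ₀: μ₀ = (μ_n·τ_n − τ_data·x̄)/τ₀ = (355.8505·0.027529 − 0.025570·363.5) / 0.001959 = 0.501513/0.001959 ≈ 256.0.

μ₀ = 256.0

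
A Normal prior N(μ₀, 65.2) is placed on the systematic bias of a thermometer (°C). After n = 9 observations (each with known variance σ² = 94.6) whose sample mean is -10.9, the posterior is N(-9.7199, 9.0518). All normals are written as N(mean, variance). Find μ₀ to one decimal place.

μ₀ = -2.4

The posterior mean is a precision-weighted average: μ_n = (τ₀μ₀ + τ_data·x̄)/(τ₀+τ_data), with τ₀=1/σ₀² and τ_data=n/σ².
Here τ₀ = 1/65.2 = 0.015337 and τ_data = 9/94.6 = 0.095137, so τ_n = 0.110474.
Rearranging for μ₀: μ₀ = (μ_n·τ_n − τ_data·x̄)/τ₀ = (-9.7199·0.110474 − 0.095137·-10.9) / 0.015337 = -0.036803/0.015337 ≈ -2.4.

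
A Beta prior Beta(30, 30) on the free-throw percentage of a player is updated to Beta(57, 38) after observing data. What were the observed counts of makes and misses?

27 makes and 8 misses

Under Beta–binomial conjugacy the posterior parameters are (α+s, β+f).
Match parameters: s=57−30=27, f=38−30=8.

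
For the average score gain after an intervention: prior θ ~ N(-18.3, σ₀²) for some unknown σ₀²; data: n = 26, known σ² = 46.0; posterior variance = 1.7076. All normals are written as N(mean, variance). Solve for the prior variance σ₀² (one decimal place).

σ₀² = 49.0

For the Normal–Normal model with known σ², precisions add: τ_n = τ₀ + n/σ².
So 1/σ₀² = 1/1.7076 − 26/46.0 = 0.585617 − 0.565217 = 0.020400.
Hence σ₀² = 1/0.020400 ≈ 49.0.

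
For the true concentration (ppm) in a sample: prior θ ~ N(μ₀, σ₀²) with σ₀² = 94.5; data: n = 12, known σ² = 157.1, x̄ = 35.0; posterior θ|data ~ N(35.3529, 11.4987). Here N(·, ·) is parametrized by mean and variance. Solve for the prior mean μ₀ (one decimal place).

μ₀ = 37.9

With known observation variance, the Normal–Normal posterior has precision τ_n = τ₀ + n/σ² and mean μ_n = (τ₀μ₀ + (n/σ²)x̄)/τ_n.
Here τ₀ = 1/94.5 = 0.010582 and τ_data = 12/157.1 = 0.076384, so τ_n = 0.086966.
Rearranging for μ₀: μ₀ = (μ_n·τ_n − τ_data·x̄)/τ₀ = (35.3529·0.086966 − 0.076384·35.0) / 0.010582 = 0.401060/0.010582 ≈ 37.9.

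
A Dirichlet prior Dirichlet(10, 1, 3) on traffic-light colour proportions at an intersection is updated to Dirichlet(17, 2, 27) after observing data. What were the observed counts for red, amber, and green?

For a Dirichlet(α) prior with multinomial counts c, the posterior is Dirichlet(α + c) componentwise.
Counts are posterior − prior componentwise: 17−10=7, 2−1=1, 27−3=24.

counts (7, 1, 24)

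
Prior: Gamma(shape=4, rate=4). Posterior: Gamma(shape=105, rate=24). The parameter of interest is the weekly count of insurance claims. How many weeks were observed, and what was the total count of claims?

n = 20 weeks with total 101 claims

Gamma–Poisson conjugacy: posterior shape = α + Σxᵢ, posterior rate = β + n.
Matching: Σxᵢ = 105 − 4 = 101 and n = 24 − 4 = 20.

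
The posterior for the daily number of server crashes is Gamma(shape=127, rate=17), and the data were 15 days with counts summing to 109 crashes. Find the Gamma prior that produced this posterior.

A Gamma(α, β) prior (rate parametrization) on a Poisson rate with n observations summing to S gives posterior Gamma(α+S, β+n).
So α = 127 − 109 = 18 and β = 17 − 15 = 2.

Gamma(shape=18, rate=2)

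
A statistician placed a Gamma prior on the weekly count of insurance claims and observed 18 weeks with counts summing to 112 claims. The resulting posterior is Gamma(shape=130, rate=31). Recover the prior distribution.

A Gamma(α, β) prior (rate parametrization) on a Poisson rate with n observations summing to S gives posterior Gamma(α+S, β+n).
So α = 130 − 112 = 18 and β = 31 − 18 = 13.

Gamma(shape=18, rate=13)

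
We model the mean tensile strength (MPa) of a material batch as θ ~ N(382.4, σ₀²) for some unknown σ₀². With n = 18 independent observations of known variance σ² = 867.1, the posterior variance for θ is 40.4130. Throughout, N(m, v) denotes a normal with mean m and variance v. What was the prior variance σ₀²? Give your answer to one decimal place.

σ₀² = 250.9

Posterior precision equals prior precision plus data precision: 1/σ_n² = 1/σ₀² + n/σ².
So 1/σ₀² = 1/40.4130 − 18/867.1 = 0.024745 − 0.020759 = 0.003986.
Hence σ₀² = 1/0.003986 ≈ 250.9.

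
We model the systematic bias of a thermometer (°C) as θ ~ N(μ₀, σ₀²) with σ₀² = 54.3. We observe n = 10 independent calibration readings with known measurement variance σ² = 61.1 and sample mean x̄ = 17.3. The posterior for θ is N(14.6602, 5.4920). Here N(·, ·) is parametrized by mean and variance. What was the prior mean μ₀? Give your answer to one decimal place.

With known observation variance, the Normal–Normal posterior has precision τ_n = τ₀ + n/σ² and mean μ_n = (τ₀μ₀ + (n/σ²)x̄)/τ_n.
Here τ₀ = 1/54.3 = 0.018416 and τ_data = 10/61.1 = 0.163666, so τ_n = 0.182082.
Rearranging for μ₀: μ₀ = (μ_n·τ_n − τ_data·x̄)/τ₀ = (14.6602·0.182082 − 0.163666·17.3) / 0.018416 = -0.162063/0.018416 ≈ -8.8.

μ₀ = -8.8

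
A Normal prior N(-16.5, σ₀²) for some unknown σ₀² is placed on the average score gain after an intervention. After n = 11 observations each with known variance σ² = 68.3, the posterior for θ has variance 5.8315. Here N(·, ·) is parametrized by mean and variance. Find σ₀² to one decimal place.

σ₀² = 95.9

Posterior precision equals prior precision plus data precision: 1/σ_n² = 1/σ₀² + n/σ².
So 1/σ₀² = 1/5.8315 − 11/68.3 = 0.171482 − 0.161054 = 0.010428.
Hence σ₀² = 1/0.010428 ≈ 95.9.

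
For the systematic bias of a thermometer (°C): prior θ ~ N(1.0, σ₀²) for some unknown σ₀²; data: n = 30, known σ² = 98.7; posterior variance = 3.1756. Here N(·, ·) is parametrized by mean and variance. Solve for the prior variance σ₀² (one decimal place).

σ₀² = 91.3

Posterior precision equals prior precision plus data precision: 1/σ_n² = 1/σ₀² + n/σ².
So 1/σ₀² = 1/3.1756 − 30/98.7 = 0.314901 − 0.303951 = 0.010950.
Hence σ₀² = 1/0.010950 ≈ 91.3.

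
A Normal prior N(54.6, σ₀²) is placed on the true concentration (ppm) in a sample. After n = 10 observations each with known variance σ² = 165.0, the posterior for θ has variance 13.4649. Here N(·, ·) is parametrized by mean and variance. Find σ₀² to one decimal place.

Posterior precision equals prior precision plus data precision: 1/σ_n² = 1/σ₀² + n/σ².
So 1/σ₀² = 1/13.4649 − 10/165.0 = 0.074267 − 0.060606 = 0.013661.
Hence σ₀² = 1/0.013661 ≈ 73.2.

σ₀² = 73.2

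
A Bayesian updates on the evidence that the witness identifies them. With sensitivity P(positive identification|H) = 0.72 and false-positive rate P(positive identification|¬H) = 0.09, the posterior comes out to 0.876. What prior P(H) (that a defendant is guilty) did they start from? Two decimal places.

Bayes' rule in odds form gives O(H|E) = O(H)·[P(E|H)/P(E|¬H)], hence O(H) = O(H|E)/LR.
Posterior odds = 0.876/(1−0.876) = 7.0645. LR = 0.72/0.09 = 8.0000.
Prior odds = 7.0645/8.0000 = 0.8831, so P(H) = 0.8831/(1+0.8831) ≈ 0.47.

P(H) = 0.47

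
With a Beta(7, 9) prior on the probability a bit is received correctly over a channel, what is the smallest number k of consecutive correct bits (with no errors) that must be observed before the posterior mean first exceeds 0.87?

After k correct bits and 0 errors the posterior is Beta(7+k, 9), with mean (7+k)/(7+9+k).
Set (7+k)/(16+k) > 0.87 and solve: k > (0.87·16 − 7)/(1 − 0.87) = 53.231.
The smallest integer exceeding 53.231 is 54, and checking k=54: (61)/(70) = 0.8714 > 0.87.

k = 54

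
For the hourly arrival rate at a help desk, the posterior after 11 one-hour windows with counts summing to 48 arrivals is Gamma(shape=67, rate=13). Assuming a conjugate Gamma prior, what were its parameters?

Gamma(shape=19, rate=2)

A Gamma(α, β) prior (rate parametrization) on a Poisson rate with n observations summing to S gives posterior Gamma(α+S, β+n).
So α = 67 − 48 = 19 and β = 13 − 11 = 2.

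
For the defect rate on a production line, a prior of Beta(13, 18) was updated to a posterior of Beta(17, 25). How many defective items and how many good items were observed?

4 defective items and 7 good items

Beta is conjugate to the binomial likelihood: posterior = Beta(a+s, b+f).
So s = 17 − 13 = 4 and f = 25 − 18 = 7.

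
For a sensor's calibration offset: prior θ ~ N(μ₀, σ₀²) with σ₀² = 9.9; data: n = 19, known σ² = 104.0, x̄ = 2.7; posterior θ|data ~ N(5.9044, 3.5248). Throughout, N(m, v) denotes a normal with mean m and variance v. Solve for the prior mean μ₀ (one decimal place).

The posterior mean is a precision-weighted average: μ_n = (τ₀μ₀ + τ_data·x̄)/(τ₀+τ_data), with τ₀=1/σ₀² and τ_data=n/σ².
Here τ₀ = 1/9.9 = 0.101010 and τ_data = 19/104.0 = 0.182692, so τ_n = 0.283702.
Rearranging for μ₀: μ₀ = (μ_n·τ_n − τ_data·x̄)/τ₀ = (5.9044·0.283702 − 0.182692·2.7) / 0.101010 = 1.181822/0.101010 ≈ 11.7.

μ₀ = 11.7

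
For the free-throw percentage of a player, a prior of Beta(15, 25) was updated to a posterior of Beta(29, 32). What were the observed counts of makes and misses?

14 makes and 7 misses

Beta is conjugate to the binomial likelihood: posterior = Beta(a+s, b+f).
Match parameters: s=29−15=14, f=32−25=7.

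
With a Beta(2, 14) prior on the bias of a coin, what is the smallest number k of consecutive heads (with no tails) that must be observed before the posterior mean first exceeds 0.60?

k = 20

After k heads and 0 tails the posterior is Beta(2+k, 14), with mean (2+k)/(2+14+k).
Set (2+k)/(16+k) > 0.60 and solve: k > (0.60·16 − 2)/(1 − 0.60) = 19.000.
The smallest integer exceeding 19.000 is 20, and checking k=20: (22)/(36) = 0.6111 > 0.60.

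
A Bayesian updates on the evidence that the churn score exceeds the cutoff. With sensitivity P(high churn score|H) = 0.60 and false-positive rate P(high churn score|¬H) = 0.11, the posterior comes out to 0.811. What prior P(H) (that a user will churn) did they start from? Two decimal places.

Bayes' rule in odds form gives O(H|E) = O(H)·[P(E|H)/P(E|¬H)], hence O(H) = O(H|E)/LR.
Posterior odds = 0.811/(1−0.811) = 4.2910. LR = 0.60/0.11 = 5.4545.
Prior odds = 4.2910/5.4545 = 0.7867, so P(H) = 0.7867/(1+0.7867) ≈ 0.44.

P(H) = 0.44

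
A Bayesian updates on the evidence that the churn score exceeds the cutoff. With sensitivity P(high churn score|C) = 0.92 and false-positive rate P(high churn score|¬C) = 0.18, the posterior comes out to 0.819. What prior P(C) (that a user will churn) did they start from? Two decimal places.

P(C) = 0.47

Bayes' rule in odds form gives O(C|E) = O(C)·[P(E|C)/P(E|¬C)], hence O(C) = O(C|E)/LR.
Posterior odds = 0.819/(1−0.819) = 4.5249. LR = 0.92/0.18 = 5.1111.
Prior odds = 4.5249/5.1111 = 0.8853, so P(C) = 0.8853/(1+0.8853) ≈ 0.47.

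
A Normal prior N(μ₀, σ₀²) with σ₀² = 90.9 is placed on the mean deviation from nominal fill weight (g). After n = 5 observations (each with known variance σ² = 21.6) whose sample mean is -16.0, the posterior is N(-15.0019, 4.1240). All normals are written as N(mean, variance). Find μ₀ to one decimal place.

The posterior mean is a precision-weighted average: μ_n = (τ₀μ₀ + τ_data·x̄)/(τ₀+τ_data), with τ₀=1/σ₀² and τ_data=n/σ².
Here τ₀ = 1/90.9 = 0.011001 and τ_data = 5/21.6 = 0.231481, so τ_n = 0.242482.
Rearranging for μ₀: μ₀ = (μ_n·τ_n − τ_data·x̄)/τ₀ = (-15.0019·0.242482 − 0.231481·-16.0) / 0.011001 = 0.066005/0.011001 ≈ 6.0.

μ₀ = 6.0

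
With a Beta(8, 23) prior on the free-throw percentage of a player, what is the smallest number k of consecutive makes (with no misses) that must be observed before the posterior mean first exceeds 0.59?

After k makes and 0 misses the posterior is Beta(8+k, 23), with mean (8+k)/(8+23+k).
Set (8+k)/(31+k) > 0.59 and solve: k > (0.59·31 − 8)/(1 − 0.59) = 25.098.
The smallest integer exceeding 25.098 is 26, and checking k=26: (34)/(57) = 0.5965 > 0.59.

k = 26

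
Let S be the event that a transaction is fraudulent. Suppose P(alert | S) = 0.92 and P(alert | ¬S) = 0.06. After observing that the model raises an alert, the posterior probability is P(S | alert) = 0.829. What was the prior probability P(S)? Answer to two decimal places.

In odds form, posterior odds = prior odds × likelihood ratio, so prior odds = posterior odds ÷ LR.
Posterior odds = 0.829/(1−0.829) = 4.8480. LR = 0.92/0.06 = 15.3333.
Prior odds = 4.8480/15.3333 = 0.3162, so P(S) = 0.3162/(1+0.3162) ≈ 0.24.

P(S) = 0.24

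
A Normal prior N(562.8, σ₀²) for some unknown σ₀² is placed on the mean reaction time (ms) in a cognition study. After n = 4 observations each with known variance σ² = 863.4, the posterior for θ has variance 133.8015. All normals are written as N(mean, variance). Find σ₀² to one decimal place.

For the Normal–Normal model with known σ², precisions add: τ_n = τ₀ + n/σ².
So 1/σ₀² = 1/133.8015 − 4/863.4 = 0.007474 − 0.004633 = 0.002841.
Hence σ₀² = 1/0.002841 ≈ 352.0.

σ₀² = 352.0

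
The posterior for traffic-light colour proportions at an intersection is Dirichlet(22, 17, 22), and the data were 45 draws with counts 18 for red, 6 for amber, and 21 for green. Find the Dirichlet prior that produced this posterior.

Dirichlet(4, 11, 1)

For a Dirichlet(α) prior with multinomial counts c, the posterior is Dirichlet(α + c) componentwise.
Subtract each count from the matching posterior parameter: 22−18=4, 17−6=11, 22−21=1.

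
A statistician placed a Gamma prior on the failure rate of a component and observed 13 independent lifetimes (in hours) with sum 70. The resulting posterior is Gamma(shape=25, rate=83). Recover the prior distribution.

For an exponential likelihood with a Gamma(α, β) prior on the rate, n observations with total T give posterior Gamma(α+n, β+T).
So α = 25 − 13 = 12 and β = 83 − 70 = 13.

Gamma(shape=12, rate=13)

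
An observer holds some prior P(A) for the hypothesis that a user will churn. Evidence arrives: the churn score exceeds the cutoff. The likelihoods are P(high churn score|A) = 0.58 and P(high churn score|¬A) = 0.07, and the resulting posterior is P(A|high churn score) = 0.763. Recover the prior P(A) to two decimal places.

Bayes' rule in odds form gives O(A|E) = O(A)·[P(E|A)/P(E|¬A)], hence O(A) = O(A|E)/LR.
Posterior odds = 0.763/(1−0.763) = 3.2194. LR = 0.58/0.07 = 8.2857.
Prior odds = 3.2194/8.2857 = 0.3885, so P(A) = 0.3885/(1+0.3885) ≈ 0.28.

P(A) = 0.28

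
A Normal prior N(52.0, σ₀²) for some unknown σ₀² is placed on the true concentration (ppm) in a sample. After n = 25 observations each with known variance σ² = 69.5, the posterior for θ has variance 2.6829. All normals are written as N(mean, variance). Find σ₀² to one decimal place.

Posterior precision equals prior precision plus data precision: 1/σ_n² = 1/σ₀² + n/σ².
So 1/σ₀² = 1/2.6829 − 25/69.5 = 0.372731 − 0.359712 = 0.013019.
Hence σ₀² = 1/0.013019 ≈ 76.8.

σ₀² = 76.8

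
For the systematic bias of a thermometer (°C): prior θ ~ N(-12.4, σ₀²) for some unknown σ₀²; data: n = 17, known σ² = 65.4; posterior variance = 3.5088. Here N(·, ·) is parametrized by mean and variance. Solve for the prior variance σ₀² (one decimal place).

σ₀² = 39.9

For the Normal–Normal model with known σ², precisions add: τ_n = τ₀ + n/σ².
So 1/σ₀² = 1/3.5088 − 17/65.4 = 0.284998 − 0.259939 = 0.025059.
Hence σ₀² = 1/0.025059 ≈ 39.9.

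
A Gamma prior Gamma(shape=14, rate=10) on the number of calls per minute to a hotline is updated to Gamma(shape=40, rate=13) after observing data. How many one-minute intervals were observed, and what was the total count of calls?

n = 3 one-minute intervals with total 26 calls

A Gamma(α, β) prior (rate parametrization) on a Poisson rate with n observations summing to S gives posterior Gamma(α+S, β+n).
Matching: Σxᵢ = 40 − 14 = 26 and n = 13 − 10 = 3.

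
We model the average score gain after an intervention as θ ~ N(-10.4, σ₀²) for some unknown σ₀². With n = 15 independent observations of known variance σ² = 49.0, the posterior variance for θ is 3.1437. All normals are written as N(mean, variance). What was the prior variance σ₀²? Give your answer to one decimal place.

σ₀² = 83.5

Posterior precision equals prior precision plus data precision: 1/σ_n² = 1/σ₀² + n/σ².
So 1/σ₀² = 1/3.1437 − 15/49.0 = 0.318097 − 0.306122 = 0.011975.
Hence σ₀² = 1/0.011975 ≈ 83.5.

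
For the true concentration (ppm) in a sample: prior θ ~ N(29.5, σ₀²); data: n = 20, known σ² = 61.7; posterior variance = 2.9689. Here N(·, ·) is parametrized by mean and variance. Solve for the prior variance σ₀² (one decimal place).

σ₀² = 78.9

Posterior precision equals prior precision plus data precision: 1/σ_n² = 1/σ₀² + n/σ².
So 1/σ₀² = 1/2.9689 − 20/61.7 = 0.336825 − 0.324149 = 0.012676.
Hence σ₀² = 1/0.012676 ≈ 78.9.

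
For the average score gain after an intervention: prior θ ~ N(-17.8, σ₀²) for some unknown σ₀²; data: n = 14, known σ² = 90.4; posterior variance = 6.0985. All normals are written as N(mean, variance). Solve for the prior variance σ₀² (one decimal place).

Posterior precision equals prior precision plus data precision: 1/σ_n² = 1/σ₀² + n/σ².
So 1/σ₀² = 1/6.0985 − 14/90.4 = 0.163975 − 0.154867 = 0.009108.
Hence σ₀² = 1/0.009108 ≈ 109.8.

σ₀² = 109.8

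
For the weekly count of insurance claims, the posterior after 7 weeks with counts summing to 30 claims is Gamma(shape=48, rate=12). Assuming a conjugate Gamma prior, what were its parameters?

A Gamma(α, β) prior (rate parametrization) on a Poisson rate with n observations summing to S gives posterior Gamma(α+S, β+n).
So α = 48 − 30 = 18 and β = 12 − 7 = 5.

Gamma(shape=18, rate=5)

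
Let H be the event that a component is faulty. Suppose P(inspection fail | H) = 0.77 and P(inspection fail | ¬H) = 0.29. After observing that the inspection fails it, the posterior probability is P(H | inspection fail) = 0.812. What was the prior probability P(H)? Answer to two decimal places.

P(H) = 0.62

In odds form, posterior odds = prior odds × likelihood ratio, so prior odds = posterior odds ÷ LR.
Posterior odds = 0.812/(1−0.812) = 4.3191. LR = 0.77/0.29 = 2.6552.
Prior odds = 4.3191/2.6552 = 1.6267, so P(H) = 1.6267/(1+1.6267) ≈ 0.62.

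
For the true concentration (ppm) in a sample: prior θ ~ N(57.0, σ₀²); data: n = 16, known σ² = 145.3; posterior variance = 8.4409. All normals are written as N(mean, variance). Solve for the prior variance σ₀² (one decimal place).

For the Normal–Normal model with known σ², precisions add: τ_n = τ₀ + n/σ².
So 1/σ₀² = 1/8.4409 − 16/145.3 = 0.118471 − 0.110117 = 0.008354.
Hence σ₀² = 1/0.008354 ≈ 119.7.

σ₀² = 119.7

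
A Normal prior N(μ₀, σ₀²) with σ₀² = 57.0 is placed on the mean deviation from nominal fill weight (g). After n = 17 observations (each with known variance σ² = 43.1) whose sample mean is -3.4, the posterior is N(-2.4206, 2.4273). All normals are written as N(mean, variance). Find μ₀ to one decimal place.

μ₀ = 19.6

With known observation variance, the Normal–Normal posterior has precision τ_n = τ₀ + n/σ² and mean μ_n = (τ₀μ₀ + (n/σ²)x̄)/τ_n.
Here τ₀ = 1/57.0 = 0.017544 and τ_data = 17/43.1 = 0.394432, so τ_n = 0.411976.
Rearranging for μ₀: μ₀ = (μ_n·τ_n − τ_data·x̄)/τ₀ = (-2.4206·0.411976 − 0.394432·-3.4) / 0.017544 = 0.343840/0.017544 ≈ 19.6.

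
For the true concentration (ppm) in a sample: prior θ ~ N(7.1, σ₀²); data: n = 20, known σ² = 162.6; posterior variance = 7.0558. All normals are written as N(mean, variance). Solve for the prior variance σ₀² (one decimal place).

σ₀² = 53.4

For the Normal–Normal model with known σ², precisions add: τ_n = τ₀ + n/σ².
So 1/σ₀² = 1/7.0558 − 20/162.6 = 0.141727 − 0.123001 = 0.018726.
Hence σ₀² = 1/0.018726 ≈ 53.4.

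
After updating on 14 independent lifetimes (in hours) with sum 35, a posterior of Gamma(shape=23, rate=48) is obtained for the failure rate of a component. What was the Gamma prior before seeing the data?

For an exponential likelihood with a Gamma(α, β) prior on the rate, n observations with total T give posterior Gamma(α+n, β+T).
So α = 23 − 14 = 9 and β = 48 − 35 = 13.

Gamma(shape=9, rate=13)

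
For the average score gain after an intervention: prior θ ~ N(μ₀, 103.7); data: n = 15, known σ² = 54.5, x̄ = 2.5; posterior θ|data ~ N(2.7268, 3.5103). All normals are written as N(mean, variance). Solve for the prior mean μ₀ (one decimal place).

μ₀ = 9.2

The posterior mean is a precision-weighted average: μ_n = (τ₀μ₀ + τ_data·x̄)/(τ₀+τ_data), with τ₀=1/σ₀² and τ_data=n/σ².
Here τ₀ = 1/103.7 = 0.009643 and τ_data = 15/54.5 = 0.275229, so τ_n = 0.284872.
Rearranging for μ₀: μ₀ = (μ_n·τ_n − τ_data·x̄)/τ₀ = (2.7268·0.284872 − 0.275229·2.5) / 0.009643 = 0.088716/0.009643 ≈ 9.2.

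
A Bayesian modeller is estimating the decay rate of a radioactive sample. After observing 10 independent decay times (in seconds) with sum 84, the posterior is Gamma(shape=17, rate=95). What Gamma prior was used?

Gamma–exponential conjugacy: posterior shape = α + n, posterior rate = β + Σtᵢ.
So α = 17 − 10 = 7 and β = 95 − 84 = 11.

Gamma(shape=7, rate=11)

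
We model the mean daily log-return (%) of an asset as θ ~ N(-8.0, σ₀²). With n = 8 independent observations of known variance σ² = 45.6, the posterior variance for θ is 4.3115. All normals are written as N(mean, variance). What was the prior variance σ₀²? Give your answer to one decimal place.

Posterior precision equals prior precision plus data precision: 1/σ_n² = 1/σ₀² + n/σ².
So 1/σ₀² = 1/4.3115 − 8/45.6 = 0.231938 − 0.175439 = 0.056499.
Hence σ₀² = 1/0.056499 ≈ 17.7.

σ₀² = 17.7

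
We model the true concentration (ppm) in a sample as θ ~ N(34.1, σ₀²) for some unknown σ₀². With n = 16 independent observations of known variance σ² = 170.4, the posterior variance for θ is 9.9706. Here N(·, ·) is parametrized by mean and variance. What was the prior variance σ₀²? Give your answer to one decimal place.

For the Normal–Normal model with known σ², precisions add: τ_n = τ₀ + n/σ².
So 1/σ₀² = 1/9.9706 − 16/170.4 = 0.100295 − 0.093897 = 0.006398.
Hence σ₀² = 1/0.006398 ≈ 156.3.

σ₀² = 156.3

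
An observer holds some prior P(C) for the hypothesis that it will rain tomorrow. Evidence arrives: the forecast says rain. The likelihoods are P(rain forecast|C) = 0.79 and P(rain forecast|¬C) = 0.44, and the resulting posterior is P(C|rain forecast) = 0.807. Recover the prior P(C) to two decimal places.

P(C) = 0.70

In odds form, posterior odds = prior odds × likelihood ratio, so prior odds = posterior odds ÷ LR.
Posterior odds = 0.807/(1−0.807) = 4.1813. LR = 0.79/0.44 = 1.7955.
Prior odds = 4.1813/1.7955 = 2.3288, so P(C) = 2.3288/(1+2.3288) ≈ 0.70.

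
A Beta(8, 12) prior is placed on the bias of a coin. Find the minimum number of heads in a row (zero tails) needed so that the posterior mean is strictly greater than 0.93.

After k heads and 0 tails the posterior is Beta(8+k, 12), with mean (8+k)/(8+12+k).
Set (8+k)/(20+k) > 0.93 and solve: k > (0.93·20 − 8)/(1 − 0.93) = 151.429.
The smallest integer exceeding 151.429 is 152.

k = 152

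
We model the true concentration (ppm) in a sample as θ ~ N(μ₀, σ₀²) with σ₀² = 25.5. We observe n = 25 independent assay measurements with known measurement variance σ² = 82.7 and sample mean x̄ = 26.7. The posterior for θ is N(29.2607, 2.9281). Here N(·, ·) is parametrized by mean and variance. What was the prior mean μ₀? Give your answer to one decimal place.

With known observation variance, the Normal–Normal posterior has precision τ_n = τ₀ + n/σ² and mean μ_n = (τ₀μ₀ + (n/σ²)x̄)/τ_n.
Here τ₀ = 1/25.5 = 0.039216 and τ_data = 25/82.7 = 0.302297, so τ_n = 0.341513.
Rearranging for μ₀: μ₀ = (μ_n·τ_n − τ_data·x̄)/τ₀ = (29.2607·0.341513 − 0.302297·26.7) / 0.039216 = 1.921580/0.039216 ≈ 49.0.

μ₀ = 49.0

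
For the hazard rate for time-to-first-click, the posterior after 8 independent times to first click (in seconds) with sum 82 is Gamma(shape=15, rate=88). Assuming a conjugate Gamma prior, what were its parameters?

Gamma(shape=7, rate=6)

Gamma–exponential conjugacy: posterior shape = α + n, posterior rate = β + Σtᵢ.
So α = 15 − 8 = 7 and β = 88 − 82 = 6.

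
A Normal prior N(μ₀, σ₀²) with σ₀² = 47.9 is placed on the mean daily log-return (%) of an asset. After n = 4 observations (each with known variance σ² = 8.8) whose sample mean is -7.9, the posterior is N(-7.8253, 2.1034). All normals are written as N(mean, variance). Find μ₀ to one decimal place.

μ₀ = -6.2

The posterior mean is a precision-weighted average: μ_n = (τ₀μ₀ + τ_data·x̄)/(τ₀+τ_data), with τ₀=1/σ₀² and τ_data=n/σ².
Here τ₀ = 1/47.9 = 0.020877 and τ_data = 4/8.8 = 0.454545, so τ_n = 0.475422.
Rearranging for μ₀: μ₀ = (μ_n·τ_n − τ_data·x̄)/τ₀ = (-7.8253·0.475422 − 0.454545·-7.9) / 0.020877 = -0.129414/0.020877 ≈ -6.2.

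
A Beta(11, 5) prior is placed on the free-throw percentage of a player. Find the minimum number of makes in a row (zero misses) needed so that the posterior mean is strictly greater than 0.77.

After k makes and 0 misses the posterior is Beta(11+k, 5), with mean (11+k)/(11+5+k).
Set (11+k)/(16+k) > 0.77 and solve: k > (0.77·16 − 11)/(1 − 0.77) = 5.739.
The smallest integer exceeding 5.739 is 6.

k = 6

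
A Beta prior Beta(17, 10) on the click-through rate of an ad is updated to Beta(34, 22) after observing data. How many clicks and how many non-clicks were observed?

Under Beta–binomial conjugacy the posterior parameters are (α+s, β+f).
Match parameters: s=34−17=17, f=22−10=12.

17 clicks and 12 non-clicks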